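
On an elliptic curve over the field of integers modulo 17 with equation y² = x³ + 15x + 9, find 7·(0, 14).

Write Q = (0, 14).
Repeated addition: build up to 7Q.
2Q: tangent at (0, 14): λ = (3·0² + 15)/(2·14) ≡ 15/11. 11⁻¹ ≡ 14 (mod 17), so λ ≡ 15·14 ≡ 6.
  x = λ² - 0 - 0 = 36 - 0 ≡ 2; y = λ·(0 - 2) - 14 ≡ 8. → (2, 8)
3Q: (2, 8) + (0, 14). λ = (14 - 8)/(0 - 2) ≡ 6/15 mod 17. 15⁻¹ ≡ 8 (mod 17), so λ ≡ 14.
  x = λ² - 2 - 0 = 196 - 2 ≡ 7; y = λ·(2 - 7) - 8 ≡ 7. → (7, 7)
4Q: (7, 7) + (0, 14). λ = (14 - 7)/(0 - 7) ≡ 7/10 mod 17. 10⁻¹ ≡ 12 (mod 17), so λ ≡ 16.
  x = λ² - 7 - 0 = 256 - 7 ≡ 11; y = λ·(7 - 11) - 7 ≡ 14. → (11, 14)
5Q: (11, 14) + (0, 14). λ = (14 - 14)/(0 - 11) ≡ 0/6 mod 17. 6⁻¹ ≡ 3 (mod 17) since 6·3 = 18 ≡ 1, so λ ≡ 0.
  x = λ² - 11 - 0 = 0 - 11 ≡ 6; y = λ·(11 - 6) - 14 ≡ 3. → (6, 3)
6Q: (6, 3) + (0, 14). λ = (14 - 3)/(0 - 6) ≡ 11/11 mod 17. 11⁻¹ ≡ 14 (mod 17), so λ ≡ 1.
  x = λ² - 6 - 0 = 1 - 6 ≡ 12; y = λ·(6 - 12) - 3 ≡ 8. → (12, 8)
7Q: (12, 8) + (0, 14). λ = (14 - 8)/(0 - 12) ≡ 6/5 mod 17. 5⁻¹ ≡ 7 (mod 17), so λ ≡ 8.
  x = λ² - 12 - 0 = 64 - 12 ≡ 1; y = λ·(12 - 1) - 8 ≡ 12. → (1, 12)

(1, 12)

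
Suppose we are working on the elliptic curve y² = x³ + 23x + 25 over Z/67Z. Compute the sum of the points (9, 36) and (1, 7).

(9, 36) + (1, 7). λ = (7 - 36)/(1 - 9) ≡ 38/59 mod 67. 59⁻¹ ≡ 25 (mod 67), so λ ≡ 12.
  x = λ² - 9 - 1 = 144 - 10 ≡ 0; y = λ·(9 - 0) - 36 ≡ 5. → (0, 5)

(0, 5)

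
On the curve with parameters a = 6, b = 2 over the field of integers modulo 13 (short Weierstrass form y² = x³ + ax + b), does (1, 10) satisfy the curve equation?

y² = 10² ≡ 9; x³ + 6x + 2 = 9 ≡ 9 (mod 13). 9 = 9.

yes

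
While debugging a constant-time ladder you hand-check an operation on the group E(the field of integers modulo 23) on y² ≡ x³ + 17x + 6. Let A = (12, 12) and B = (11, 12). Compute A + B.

(0, 11)

(12, 12) + (11, 12). λ = (12 - 12)/(11 - 12) ≡ 0/22 mod 23. 22⁻¹ ≡ 22 (mod 23), so λ ≡ 0.
  x = λ² - 12 - 11 = 0 - 23 ≡ 0; y = λ·(12 - 0) - 12 ≡ 11. → (0, 11)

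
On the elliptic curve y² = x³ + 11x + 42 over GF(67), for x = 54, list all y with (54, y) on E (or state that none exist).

28, 39

x³ + 11x + 42 = 158100 ≡ 47 (mod 67).
Square roots of 47 mod 67: 28 and 39 (since 28² = 784 ≡ 47).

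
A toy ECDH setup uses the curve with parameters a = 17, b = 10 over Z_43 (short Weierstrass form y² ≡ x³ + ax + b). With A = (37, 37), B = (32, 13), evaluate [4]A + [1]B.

First 4A:
Repeated addition: build up to 4A.
2A: tangent at (37, 37): λ = (3·37² + 17)/(2·37) ≡ 39/31. 31⁻¹ ≡ 25 (mod 43) since 31·25 = 775 ≡ 1, so λ ≡ 39·25 ≡ 29.
  x = λ² - 37 - 37 = 841 - 74 ≡ 36; y = λ·(37 - 36) - 37 ≡ 35. → (36, 35)
3A: (36, 35) + (37, 37). λ = (37 - 35)/(37 - 36) ≡ 2/1 mod 43. 1⁻¹ ≡ 1 (mod 43), so λ ≡ 2.
  x = λ² - 36 - 37 = 4 - 73 ≡ 17; y = λ·(36 - 17) - 35 ≡ 3. → (17, 3)
4A: (17, 3) + (37, 37). λ = (37 - 3)/(37 - 17) ≡ 34/20 mod 43. 20⁻¹ ≡ 28 (mod 43) since 20·28 = 560 ≡ 1, so λ ≡ 6.
  x = λ² - 17 - 37 = 36 - 54 ≡ 25; y = λ·(17 - 25) - 3 ≡ 35. → (25, 35)
4A = (25, 35).
Finally 4A + B:
(25, 35) + (32, 13). λ = (13 - 35)/(32 - 25) ≡ 21/7 mod 43. 7⁻¹ ≡ 37 (mod 43), so λ ≡ 3.
  x = λ² - 25 - 32 = 9 - 57 ≡ 38; y = λ·(25 - 38) - 35 ≡ 12. → (38, 12)

(38, 12)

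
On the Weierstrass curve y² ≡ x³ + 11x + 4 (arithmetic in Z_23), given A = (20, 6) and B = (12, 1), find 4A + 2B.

First 4A:
Double-and-add on 4 = (100)₂. Start with A = (20, 6) for the leading 1-bit.
double: tangent at (20, 6): λ = (3·20² + 11)/(2·6) ≡ 15/12. 12⁻¹ ≡ 2 (mod 23) since 12·2 = 24 ≡ 1, so λ ≡ 15·2 ≡ 7.
  x = λ² - 20 - 20 = 49 - 40 ≡ 9; y = λ·(20 - 9) - 6 ≡ 2. → (9, 2)
double: tangent at (9, 2): λ = (3·9² + 11)/(2·2) ≡ 1/4. 4⁻¹ ≡ 6 (mod 23) since 4·6 = 24 ≡ 1, so λ ≡ 1·6 ≡ 6.
  x = λ² - 9 - 9 = 36 - 18 ≡ 18; y = λ·(9 - 18) - 2 ≡ 13. → (18, 13)
4A = (18, 13).
Next 2B:
Repeated addition: build up to 2B.
2B: tangent at (12, 1): λ = (3·12² + 11)/(2·1) ≡ 6/2. 2⁻¹ ≡ 12 (mod 23), so λ ≡ 6·12 ≡ 3.
  x = λ² - 12 - 12 = 9 - 24 ≡ 8; y = λ·(12 - 8) - 1 ≡ 11. → (8, 11)
2B = (8, 11).
Finally 4A + 2B:
(18, 13) + (8, 11). λ = (11 - 13)/(8 - 18) ≡ 21/13 mod 23. 13⁻¹ ≡ 16 (mod 23) since 13·16 = 208 ≡ 1, so λ ≡ 14.
  x = λ² - 18 - 8 = 196 - 26 ≡ 9; y = λ·(18 - 9) - 13 ≡ 21. → (9, 21)

(9, 21)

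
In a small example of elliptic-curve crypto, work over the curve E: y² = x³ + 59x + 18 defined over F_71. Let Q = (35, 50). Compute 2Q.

tangent at (35, 50): λ = (3·35² + 59)/(2·50) ≡ 42/29. 29⁻¹ ≡ 49 (mod 71), so λ ≡ 42·49 ≡ 70.
  x = λ² - 35 - 35 = 4900 - 70 ≡ 2; y = λ·(35 - 2) - 50 ≡ 59. → (2, 59)

(2, 59)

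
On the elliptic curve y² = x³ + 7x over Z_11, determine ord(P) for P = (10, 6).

6

2P: tangent at (10, 6): λ = (3·10² + 7)/(2·6) ≡ 10/1. 1⁻¹ ≡ 1 (mod 11), so λ ≡ 10·1 ≡ 10.
  x = λ² - 10 - 10 = 100 - 20 ≡ 3; y = λ·(10 - 3) - 6 ≡ 9. → (3, 9)
3P: (3, 9) + (10, 6). λ = (6 - 9)/(10 - 3) ≡ 8/7 mod 11. 7⁻¹ ≡ 8 (mod 11) since 7·8 = 56 ≡ 1, so λ ≡ 9.
  x = λ² - 3 - 10 = 81 - 13 ≡ 2; y = λ·(3 - 2) - 9 ≡ 0. → (2, 0)
4P: (2, 0) + (10, 6). λ = (6 - 0)/(10 - 2) ≡ 6/8 mod 11. 8⁻¹ ≡ 7 (mod 11), so λ ≡ 9.
  x = λ² - 2 - 10 = 81 - 12 ≡ 3; y = λ·(2 - 3) - 0 ≡ 2. → (3, 2)
5P: (3, 2) + (10, 6). λ = (6 - 2)/(10 - 3) ≡ 4/7 mod 11. 7⁻¹ ≡ 8 (mod 11) since 7·8 = 56 ≡ 1, so λ ≡ 10.
  x = λ² - 3 - 10 = 100 - 13 ≡ 10; y = λ·(3 - 10) - 2 ≡ 5. → (10, 5)
6P: (10, 5) + (10, 6): same x and y₁ ≡ -y₂, so the sum is 𝒪.
6P = 𝒪, so the order is 6.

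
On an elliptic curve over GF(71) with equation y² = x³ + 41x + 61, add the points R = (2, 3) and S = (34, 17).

(2, 3) + (34, 17). λ = (17 - 3)/(34 - 2) ≡ 14/32 mod 71. 32⁻¹ ≡ 20 (mod 71) since 32·20 = 640 ≡ 1, so λ ≡ 67.
  x = λ² - 2 - 34 = 4489 - 36 ≡ 51; y = λ·(2 - 51) - 3 ≡ 51. → (51, 51)

(51, 51)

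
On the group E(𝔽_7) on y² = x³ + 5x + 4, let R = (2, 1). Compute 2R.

(0, 2)

tangent at (2, 1): λ = (3·2² + 5)/(2·1) ≡ 3/2. 2⁻¹ ≡ 4 (mod 7), so λ ≡ 3·4 ≡ 5.
  x = λ² - 2 - 2 = 25 - 4 ≡ 0; y = λ·(2 - 0) - 1 ≡ 2. → (0, 2)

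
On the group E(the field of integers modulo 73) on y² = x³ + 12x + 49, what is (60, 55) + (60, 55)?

tangent at (60, 55): λ = (3·60² + 12)/(2·55) ≡ 8/37. 37⁻¹ ≡ 2 (mod 73), so λ ≡ 8·2 ≡ 16.
  x = λ² - 60 - 60 = 256 - 120 ≡ 63; y = λ·(60 - 63) - 55 ≡ 43. → (63, 43)

(63, 43)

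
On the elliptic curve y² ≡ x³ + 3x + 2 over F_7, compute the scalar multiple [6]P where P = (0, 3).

(5, 3)

Repeated addition: build up to 6P.
2P: tangent at (0, 3): λ = (3·0² + 3)/(2·3) ≡ 3/6. 6⁻¹ ≡ 6 (mod 7), so λ ≡ 3·6 ≡ 4.
  x = λ² - 0 - 0 = 16 - 0 ≡ 2; y = λ·(0 - 2) - 3 ≡ 3. → (2, 3)
3P: (2, 3) + (0, 3). λ = (3 - 3)/(0 - 2) ≡ 0/5 mod 7. 5⁻¹ ≡ 3 (mod 7), so λ ≡ 0.
  x = λ² - 2 - 0 = 0 - 2 ≡ 5; y = λ·(2 - 5) - 3 ≡ 4. → (5, 4)
4P: (5, 4) + (0, 3). λ = (3 - 4)/(0 - 5) ≡ 6/2 mod 7. 2⁻¹ ≡ 4 (mod 7), so λ ≡ 3.
  x = λ² - 5 - 0 = 9 - 5 ≡ 4; y = λ·(5 - 4) - 4 ≡ 6. → (4, 6)
5P: (4, 6) + (0, 3). λ = (3 - 6)/(0 - 4) ≡ 4/3 mod 7. 3⁻¹ ≡ 5 (mod 7) since 3·5 = 15 ≡ 1, so λ ≡ 6.
  x = λ² - 4 - 0 = 36 - 4 ≡ 4; y = λ·(4 - 4) - 6 ≡ 1. → (4, 1)
6P: (4, 1) + (0, 3). λ = (3 - 1)/(0 - 4) ≡ 2/3 mod 7. 3⁻¹ ≡ 5 (mod 7), so λ ≡ 3.
  x = λ² - 4 - 0 = 9 - 4 ≡ 5; y = λ·(4 - 5) - 1 ≡ 3. → (5, 3)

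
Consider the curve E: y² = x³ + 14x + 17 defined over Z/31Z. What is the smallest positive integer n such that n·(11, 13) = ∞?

2P: tangent at (11, 13): λ = (3·11² + 14)/(2·13) ≡ 5/26. 26⁻¹ ≡ 6 (mod 31) since 26·6 = 156 ≡ 1, so λ ≡ 5·6 ≡ 30.
  x = λ² - 11 - 11 = 900 - 22 ≡ 10; y = λ·(11 - 10) - 13 ≡ 17. → (10, 17)
3P: (10, 17) + (11, 13). λ = (13 - 17)/(11 - 10) ≡ 27/1 mod 31. 1⁻¹ ≡ 1 (mod 31) since 1·1 = 1 ≡ 1, so λ ≡ 27.
  x = λ² - 10 - 11 = 729 - 21 ≡ 26; y = λ·(10 - 26) - 17 ≡ 16. → (26, 16)
4P: (26, 16) + (11, 13). λ = (13 - 16)/(11 - 26) ≡ 28/16 mod 31. 16⁻¹ ≡ 2 (mod 31) since 16·2 = 32 ≡ 1, so λ ≡ 25.
  x = λ² - 26 - 11 = 625 - 37 ≡ 30; y = λ·(26 - 30) - 16 ≡ 8. → (30, 8)
5P: (30, 8) + (11, 13). λ = (13 - 8)/(11 - 30) ≡ 5/12 mod 31. 12⁻¹ ≡ 13 (mod 31) since 12·13 = 156 ≡ 1, so λ ≡ 3.
  x = λ² - 30 - 11 = 9 - 41 ≡ 30; y = λ·(30 - 30) - 8 ≡ 23. → (30, 23)
6P: (30, 23) + (11, 13). λ = (13 - 23)/(11 - 30) ≡ 21/12 mod 31. 12⁻¹ ≡ 13 (mod 31) since 12·13 = 156 ≡ 1, so λ ≡ 25.
  x = λ² - 30 - 11 = 625 - 41 ≡ 26; y = λ·(30 - 26) - 23 ≡ 15. → (26, 15)
7P: (26, 15) + (11, 13). λ = (13 - 15)/(11 - 26) ≡ 29/16 mod 31. 16⁻¹ ≡ 2 (mod 31), so λ ≡ 27.
  x = λ² - 26 - 11 = 729 - 37 ≡ 10; y = λ·(26 - 10) - 15 ≡ 14. → (10, 14)
8P: (10, 14) + (11, 13). λ = (13 - 14)/(11 - 10) ≡ 30/1 mod 31. 1⁻¹ ≡ 1 (mod 31), so λ ≡ 30.
  x = λ² - 10 - 11 = 900 - 21 ≡ 11; y = λ·(10 - 11) - 14 ≡ 18. → (11, 18)
9P: (11, 18) + (11, 13): same x and y₁ ≡ -y₂, so the sum is ∞.
9P = ∞, so the order is 9.

9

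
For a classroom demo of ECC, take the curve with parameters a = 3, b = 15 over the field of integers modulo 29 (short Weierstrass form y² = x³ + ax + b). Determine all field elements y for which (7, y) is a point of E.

x³ + 3x + 15 = 379 ≡ 2 (mod 29).
2 is a non-residue mod 29; no y exists.

none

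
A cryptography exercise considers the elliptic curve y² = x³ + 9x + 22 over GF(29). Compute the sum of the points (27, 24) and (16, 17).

(27, 24) + (16, 17). λ = (17 - 24)/(16 - 27) ≡ 22/18 mod 29. 18⁻¹ ≡ 21 (mod 29), so λ ≡ 27.
  x = λ² - 27 - 16 = 729 - 43 ≡ 19; y = λ·(27 - 19) - 24 ≡ 18. → (19, 18)

(19, 18)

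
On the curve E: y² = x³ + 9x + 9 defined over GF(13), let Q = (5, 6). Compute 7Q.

Double-and-add on 7 = (111)₂. Start with Q = (5, 6) for the leading 1-bit.
double: tangent at (5, 6): λ = (3·5² + 9)/(2·6) ≡ 6/12. 12⁻¹ ≡ 12 (mod 13), so λ ≡ 6·12 ≡ 7.
  x = λ² - 5 - 5 = 49 - 10 ≡ 0; y = λ·(5 - 0) - 6 ≡ 3. → (0, 3)
add Q: (0, 3) + (5, 6). λ = (6 - 3)/(5 - 0) ≡ 3/5 mod 13. 5⁻¹ ≡ 8 (mod 13) since 5·8 = 40 ≡ 1, so λ ≡ 11.
  x = λ² - 0 - 5 = 121 - 5 ≡ 12; y = λ·(0 - 12) - 3 ≡ 8. → (12, 8)
double: tangent at (12, 8): λ = (3·12² + 9)/(2·8) ≡ 12/3. 3⁻¹ ≡ 9 (mod 13), so λ ≡ 12·9 ≡ 4.
  x = λ² - 12 - 12 = 16 - 24 ≡ 5; y = λ·(12 - 5) - 8 ≡ 7. → (5, 7)
add Q: (5, 7) + (5, 6): same x and y₁ ≡ -y₂, so the sum is 𝒪.

O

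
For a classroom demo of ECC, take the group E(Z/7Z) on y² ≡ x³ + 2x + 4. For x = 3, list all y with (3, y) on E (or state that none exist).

3, 4

x³ + 2x + 4 = 37 ≡ 2 (mod 7).
Square roots of 2 mod 7: 3 and 4 (since 3² = 9 ≡ 2).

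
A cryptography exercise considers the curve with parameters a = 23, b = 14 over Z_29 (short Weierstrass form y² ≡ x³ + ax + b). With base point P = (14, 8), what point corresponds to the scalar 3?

Repeated addition: build up to 3P.
2P: tangent at (14, 8): λ = (3·14² + 23)/(2·8) ≡ 2/16. 16⁻¹ ≡ 20 (mod 29), so λ ≡ 2·20 ≡ 11.
  x = λ² - 14 - 14 = 121 - 28 ≡ 6; y = λ·(14 - 6) - 8 ≡ 22. → (6, 22)
3P: (6, 22) + (14, 8). λ = (8 - 22)/(14 - 6) ≡ 15/8 mod 29. 8⁻¹ ≡ 11 (mod 29), so λ ≡ 20.
  x = λ² - 6 - 14 = 400 - 20 ≡ 3; y = λ·(6 - 3) - 22 ≡ 9. → (3, 9)

(3, 9)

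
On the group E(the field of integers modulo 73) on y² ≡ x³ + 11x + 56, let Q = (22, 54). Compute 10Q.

Double-and-add on 10 = (1010)₂. Start with Q = (22, 54) for the leading 1-bit.
double: tangent at (22, 54): λ = (3·22² + 11)/(2·54) ≡ 3/35. 35⁻¹ ≡ 48 (mod 73), so λ ≡ 3·48 ≡ 71.
  x = λ² - 22 - 22 = 5041 - 44 ≡ 33; y = λ·(22 - 33) - 54 ≡ 41. → (33, 41)
double: tangent at (33, 41): λ = (3·33² + 11)/(2·41) ≡ 66/9. 9⁻¹ ≡ 65 (mod 73) since 9·65 = 585 ≡ 1, so λ ≡ 66·65 ≡ 56.
  x = λ² - 33 - 33 = 3136 - 66 ≡ 4; y = λ·(33 - 4) - 41 ≡ 50. → (4, 50)
add Q: (4, 50) + (22, 54). λ = (54 - 50)/(22 - 4) ≡ 4/18 mod 73. 18⁻¹ ≡ 69 (mod 73), so λ ≡ 57.
  x = λ² - 4 - 22 = 3249 - 26 ≡ 11; y = λ·(4 - 11) - 50 ≡ 62. → (11, 62)
double: tangent at (11, 62): λ = (3·11² + 11)/(2·62) ≡ 9/51. 51⁻¹ ≡ 63 (mod 73), so λ ≡ 9·63 ≡ 56.
  x = λ² - 11 - 11 = 3136 - 22 ≡ 48; y = λ·(11 - 48) - 62 ≡ 56. → (48, 56)

(48, 56)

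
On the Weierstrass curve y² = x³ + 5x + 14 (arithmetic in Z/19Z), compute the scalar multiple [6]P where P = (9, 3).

Repeated addition: build up to 6P.
2P: tangent at (9, 3): λ = (3·9² + 5)/(2·3) ≡ 1/6. 6⁻¹ ≡ 16 (mod 19), so λ ≡ 1·16 ≡ 16.
  x = λ² - 9 - 9 = 256 - 18 ≡ 10; y = λ·(9 - 10) - 3 ≡ 0. → (10, 0)
3P: (10, 0) + (9, 3). λ = (3 - 0)/(9 - 10) ≡ 3/18 mod 19. 18⁻¹ ≡ 18 (mod 19), so λ ≡ 16.
  x = λ² - 10 - 9 = 256 - 19 ≡ 9; y = λ·(10 - 9) - 0 ≡ 16. → (9, 16)
4P: (9, 16) + (9, 3): same x and y₁ ≡ -y₂, so the sum is O.
5P: O + (9, 3) = (9, 3) (identity).
6P: tangent at (9, 3): λ = (3·9² + 5)/(2·3) ≡ 1/6. 6⁻¹ ≡ 16 (mod 19), so λ ≡ 1·16 ≡ 16.
  x = λ² - 9 - 9 = 256 - 18 ≡ 10; y = λ·(9 - 10) - 3 ≡ 0. → (10, 0)

(10, 0)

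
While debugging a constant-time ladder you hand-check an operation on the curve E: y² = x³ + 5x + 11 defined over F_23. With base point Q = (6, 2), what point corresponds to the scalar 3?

(9, 7)

Repeated addition: build up to 3Q.
2Q: tangent at (6, 2): λ = (3·6² + 5)/(2·2) ≡ 21/4. 4⁻¹ ≡ 6 (mod 23), so λ ≡ 21·6 ≡ 11.
  x = λ² - 6 - 6 = 121 - 12 ≡ 17; y = λ·(6 - 17) - 2 ≡ 15. → (17, 15)
3Q: (17, 15) + (6, 2). λ = (2 - 15)/(6 - 17) ≡ 10/12 mod 23. 12⁻¹ ≡ 2 (mod 23) since 12·2 = 24 ≡ 1, so λ ≡ 20.
  x = λ² - 17 - 6 = 400 - 23 ≡ 9; y = λ·(17 - 9) - 15 ≡ 7. → (9, 7)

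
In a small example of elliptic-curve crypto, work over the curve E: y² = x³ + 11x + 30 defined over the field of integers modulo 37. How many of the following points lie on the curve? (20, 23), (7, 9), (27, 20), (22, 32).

1

(20, 23): 23² ≡ 11, rhs ≡ 36 → off.
(7, 9): 9² ≡ 7, rhs ≡ 6 → off.
(27, 20): 20² ≡ 30, rhs ≡ 30 → on.
(22, 32): 32² ≡ 25, rhs ≡ 5 → off.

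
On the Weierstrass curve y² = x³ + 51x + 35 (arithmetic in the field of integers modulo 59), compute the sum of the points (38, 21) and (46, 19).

(23, 49)

(38, 21) + (46, 19). λ = (19 - 21)/(46 - 38) ≡ 57/8 mod 59. 8⁻¹ ≡ 37 (mod 59) since 8·37 = 296 ≡ 1, so λ ≡ 44.
  x = λ² - 38 - 46 = 1936 - 84 ≡ 23; y = λ·(38 - 23) - 21 ≡ 49. → (23, 49)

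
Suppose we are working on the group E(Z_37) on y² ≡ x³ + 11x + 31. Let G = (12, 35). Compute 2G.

tangent at (12, 35): λ = (3·12² + 11)/(2·35) ≡ 36/33. 33⁻¹ ≡ 9 (mod 37), so λ ≡ 36·9 ≡ 28.
  x = λ² - 12 - 12 = 784 - 24 ≡ 20; y = λ·(12 - 20) - 35 ≡ 0. → (20, 0)

(20, 0)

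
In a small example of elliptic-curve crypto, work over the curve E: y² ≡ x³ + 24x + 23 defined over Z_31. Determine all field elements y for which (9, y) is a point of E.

10, 21

x³ + 24x + 23 = 968 ≡ 7 (mod 31).
Square roots of 7 mod 31: 10 and 21 (since 10² = 100 ≡ 7).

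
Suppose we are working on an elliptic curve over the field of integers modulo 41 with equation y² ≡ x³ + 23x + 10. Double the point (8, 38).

(5, 39)

tangent at (8, 38): λ = (3·8² + 23)/(2·38) ≡ 10/35. 35⁻¹ ≡ 34 (mod 41) since 35·34 = 1190 ≡ 1, so λ ≡ 10·34 ≡ 12.
  x = λ² - 8 - 8 = 144 - 16 ≡ 5; y = λ·(8 - 5) - 38 ≡ 39. → (5, 39)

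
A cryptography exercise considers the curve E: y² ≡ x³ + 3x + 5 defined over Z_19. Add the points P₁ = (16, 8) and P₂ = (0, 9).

(16, 8) + (0, 9). λ = (9 - 8)/(0 - 16) ≡ 1/3 mod 19. 3⁻¹ ≡ 13 (mod 19), so λ ≡ 13.
  x = λ² - 16 - 0 = 169 - 16 ≡ 1; y = λ·(16 - 1) - 8 ≡ 16. → (1, 16)

(1, 16)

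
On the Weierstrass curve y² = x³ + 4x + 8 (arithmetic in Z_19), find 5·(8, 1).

Write Q = (8, 1).
Double-and-add on 5 = (101)₂. Start with Q = (8, 1) for the leading 1-bit.
double: tangent at (8, 1): λ = (3·8² + 4)/(2·1) ≡ 6/2. 2⁻¹ ≡ 10 (mod 19) since 2·10 = 20 ≡ 1, so λ ≡ 6·10 ≡ 3.
  x = λ² - 8 - 8 = 9 - 16 ≡ 12; y = λ·(8 - 12) - 1 ≡ 6. → (12, 6)
double: tangent at (12, 6): λ = (3·12² + 4)/(2·6) ≡ 18/12. 12⁻¹ ≡ 8 (mod 19) since 12·8 = 96 ≡ 1, so λ ≡ 18·8 ≡ 11.
  x = λ² - 12 - 12 = 121 - 24 ≡ 2; y = λ·(12 - 2) - 6 ≡ 9. → (2, 9)
add Q: (2, 9) + (8, 1). λ = (1 - 9)/(8 - 2) ≡ 11/6 mod 19. 6⁻¹ ≡ 16 (mod 19), so λ ≡ 5.
  x = λ² - 2 - 8 = 25 - 10 ≡ 15; y = λ·(2 - 15) - 9 ≡ 2. → (15, 2)

(15, 2)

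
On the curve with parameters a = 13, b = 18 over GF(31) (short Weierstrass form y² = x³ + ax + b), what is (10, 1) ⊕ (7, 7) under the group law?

(10, 1) + (7, 7). λ = (7 - 1)/(7 - 10) ≡ 6/28 mod 31. 28⁻¹ ≡ 10 (mod 31), so λ ≡ 29.
  x = λ² - 10 - 7 = 841 - 17 ≡ 18; y = λ·(10 - 18) - 1 ≡ 15. → (18, 15)

(18, 15)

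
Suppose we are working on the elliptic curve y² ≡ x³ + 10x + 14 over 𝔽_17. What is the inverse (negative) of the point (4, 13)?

(4, 4)

-(4, 13) = (4, -13 mod 17) = (4, 4).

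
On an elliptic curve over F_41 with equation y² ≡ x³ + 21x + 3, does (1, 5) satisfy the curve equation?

yes

y² = 5² ≡ 25; x³ + 21x + 3 = 25 ≡ 25 (mod 41). 25 = 25.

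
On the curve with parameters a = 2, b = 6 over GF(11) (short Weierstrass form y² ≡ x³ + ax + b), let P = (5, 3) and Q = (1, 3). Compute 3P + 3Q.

(10, 5)

First 3P:
Repeated addition: build up to 3P.
2P: tangent at (5, 3): λ = (3·5² + 2)/(2·3) ≡ 0/6. 6⁻¹ ≡ 2 (mod 11), so λ ≡ 0·2 ≡ 0.
  x = λ² - 5 - 5 = 0 - 10 ≡ 1; y = λ·(5 - 1) - 3 ≡ 8. → (1, 8)
3P: (1, 8) + (5, 3). λ = (3 - 8)/(5 - 1) ≡ 6/4 mod 11. 4⁻¹ ≡ 3 (mod 11) since 4·3 = 12 ≡ 1, so λ ≡ 7.
  x = λ² - 1 - 5 = 49 - 6 ≡ 10; y = λ·(1 - 10) - 8 ≡ 6. → (10, 6)
3P = (10, 6).
Next 3Q:
Repeated addition: build up to 3Q.
2Q: tangent at (1, 3): λ = (3·1² + 2)/(2·3) ≡ 5/6. 6⁻¹ ≡ 2 (mod 11), so λ ≡ 5·2 ≡ 10.
  x = λ² - 1 - 1 = 100 - 2 ≡ 10; y = λ·(1 - 10) - 3 ≡ 6. → (10, 6)
3Q: (10, 6) + (1, 3). λ = (3 - 6)/(1 - 10) ≡ 8/2 mod 11. 2⁻¹ ≡ 6 (mod 11), so λ ≡ 4.
  x = λ² - 10 - 1 = 16 - 11 ≡ 5; y = λ·(10 - 5) - 6 ≡ 3. → (5, 3)
3Q = (5, 3).
Finally 3P + 3Q:
(10, 6) + (5, 3). λ = (3 - 6)/(5 - 10) ≡ 8/6 mod 11. 6⁻¹ ≡ 2 (mod 11) since 6·2 = 12 ≡ 1, so λ ≡ 5.
  x = λ² - 10 - 5 = 25 - 15 ≡ 10; y = λ·(10 - 10) - 6 ≡ 5. → (10, 5)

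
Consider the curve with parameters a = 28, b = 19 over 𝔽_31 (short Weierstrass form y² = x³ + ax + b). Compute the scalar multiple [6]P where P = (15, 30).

(26, 23)

Double-and-add on 6 = (110)₂. Start with P = (15, 30) for the leading 1-bit.
double: tangent at (15, 30): λ = (3·15² + 28)/(2·30) ≡ 21/29. 29⁻¹ ≡ 15 (mod 31) since 29·15 = 435 ≡ 1, so λ ≡ 21·15 ≡ 5.
  x = λ² - 15 - 15 = 25 - 30 ≡ 26; y = λ·(15 - 26) - 30 ≡ 8. → (26, 8)
add P: (26, 8) + (15, 30). λ = (30 - 8)/(15 - 26) ≡ 22/20 mod 31. 20⁻¹ ≡ 14 (mod 31), so λ ≡ 29.
  x = λ² - 26 - 15 = 841 - 41 ≡ 25; y = λ·(26 - 25) - 8 ≡ 21. → (25, 21)
double: tangent at (25, 21): λ = (3·25² + 28)/(2·21) ≡ 12/11. 11⁻¹ ≡ 17 (mod 31), so λ ≡ 12·17 ≡ 18.
  x = λ² - 25 - 25 = 324 - 50 ≡ 26; y = λ·(25 - 26) - 21 ≡ 23. → (26, 23)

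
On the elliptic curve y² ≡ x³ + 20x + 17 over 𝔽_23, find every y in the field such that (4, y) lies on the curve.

0

x³ + 20x + 17 = 161 ≡ 0 (mod 23).
Only y = 0 satisfies y² ≡ 0.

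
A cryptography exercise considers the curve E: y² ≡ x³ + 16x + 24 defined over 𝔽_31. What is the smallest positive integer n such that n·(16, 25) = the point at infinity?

9

2P: tangent at (16, 25): λ = (3·16² + 16)/(2·25) ≡ 9/19. 19⁻¹ ≡ 18 (mod 31), so λ ≡ 9·18 ≡ 7.
  x = λ² - 16 - 16 = 49 - 32 ≡ 17; y = λ·(16 - 17) - 25 ≡ 30. → (17, 30)
3P: (17, 30) + (16, 25). λ = (25 - 30)/(16 - 17) ≡ 26/30 mod 31. 30⁻¹ ≡ 30 (mod 31) since 30·30 = 900 ≡ 1, so λ ≡ 5.
  x = λ² - 17 - 16 = 25 - 33 ≡ 23; y = λ·(17 - 23) - 30 ≡ 2. → (23, 2)
4P: (23, 2) + (16, 25). λ = (25 - 2)/(16 - 23) ≡ 23/24 mod 31. 24⁻¹ ≡ 22 (mod 31) since 24·22 = 528 ≡ 1, so λ ≡ 10.
  x = λ² - 23 - 16 = 100 - 39 ≡ 30; y = λ·(23 - 30) - 2 ≡ 21. → (30, 21)
5P: (30, 21) + (16, 25). λ = (25 - 21)/(16 - 30) ≡ 4/17 mod 31. 17⁻¹ ≡ 11 (mod 31) since 17·11 = 187 ≡ 1, so λ ≡ 13.
  x = λ² - 30 - 16 = 169 - 46 ≡ 30; y = λ·(30 - 30) - 21 ≡ 10. → (30, 10)
6P: (30, 10) + (16, 25). λ = (25 - 10)/(16 - 30) ≡ 15/17 mod 31. 17⁻¹ ≡ 11 (mod 31), so λ ≡ 10.
  x = λ² - 30 - 16 = 100 - 46 ≡ 23; y = λ·(30 - 23) - 10 ≡ 29. → (23, 29)
7P: (23, 29) + (16, 25). λ = (25 - 29)/(16 - 23) ≡ 27/24 mod 31. 24⁻¹ ≡ 22 (mod 31), so λ ≡ 5.
  x = λ² - 23 - 16 = 25 - 39 ≡ 17; y = λ·(23 - 17) - 29 ≡ 1. → (17, 1)
8P: (17, 1) + (16, 25). λ = (25 - 1)/(16 - 17) ≡ 24/30 mod 31. 30⁻¹ ≡ 30 (mod 31) since 30·30 = 900 ≡ 1, so λ ≡ 7.
  x = λ² - 17 - 16 = 49 - 33 ≡ 16; y = λ·(17 - 16) - 1 ≡ 6. → (16, 6)
9P: (16, 6) + (16, 25): same x and y₁ ≡ -y₂, so the sum is the point at infinity.
9P = the point at infinity, so the order is 9.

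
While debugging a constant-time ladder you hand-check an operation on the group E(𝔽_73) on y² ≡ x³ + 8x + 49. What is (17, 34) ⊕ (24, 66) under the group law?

(38, 16)

(17, 34) + (24, 66). λ = (66 - 34)/(24 - 17) ≡ 32/7 mod 73. 7⁻¹ ≡ 21 (mod 73), so λ ≡ 15.
  x = λ² - 17 - 24 = 225 - 41 ≡ 38; y = λ·(17 - 38) - 34 ≡ 16. → (38, 16)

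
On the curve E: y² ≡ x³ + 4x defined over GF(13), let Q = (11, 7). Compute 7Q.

Double-and-add on 7 = (111)₂. Start with Q = (11, 7) for the leading 1-bit.
double: tangent at (11, 7): λ = (3·11² + 4)/(2·7) ≡ 3/1. 1⁻¹ ≡ 1 (mod 13), so λ ≡ 3·1 ≡ 3.
  x = λ² - 11 - 11 = 9 - 22 ≡ 0; y = λ·(11 - 0) - 7 ≡ 0. → (0, 0)
add Q: (0, 0) + (11, 7). λ = (7 - 0)/(11 - 0) ≡ 7/11 mod 13. 11⁻¹ ≡ 6 (mod 13) since 11·6 = 66 ≡ 1, so λ ≡ 3.
  x = λ² - 0 - 11 = 9 - 11 ≡ 11; y = λ·(0 - 11) - 0 ≡ 6. → (11, 6)
double: tangent at (11, 6): λ = (3·11² + 4)/(2·6) ≡ 3/12. 12⁻¹ ≡ 12 (mod 13) since 12·12 = 144 ≡ 1, so λ ≡ 3·12 ≡ 10.
  x = λ² - 11 - 11 = 100 - 22 ≡ 0; y = λ·(11 - 0) - 6 ≡ 0. → (0, 0)
add Q: (0, 0) + (11, 7). λ = (7 - 0)/(11 - 0) ≡ 7/11 mod 13. 11⁻¹ ≡ 6 (mod 13), so λ ≡ 3.
  x = λ² - 0 - 11 = 9 - 11 ≡ 11; y = λ·(0 - 11) - 0 ≡ 6. → (11, 6)

(11, 6)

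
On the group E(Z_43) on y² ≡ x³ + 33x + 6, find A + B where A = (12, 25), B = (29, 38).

(12, 25) + (29, 38). λ = (38 - 25)/(29 - 12) ≡ 13/17 mod 43. 17⁻¹ ≡ 38 (mod 43), so λ ≡ 21.
  x = λ² - 12 - 29 = 441 - 41 ≡ 13; y = λ·(12 - 13) - 25 ≡ 40. → (13, 40)

(13, 40)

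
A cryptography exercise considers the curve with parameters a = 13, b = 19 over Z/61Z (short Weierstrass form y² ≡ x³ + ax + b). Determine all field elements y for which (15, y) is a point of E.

x³ + 13x + 19 = 3589 ≡ 51 (mod 61).
51 is a non-residue mod 61; no y exists.

none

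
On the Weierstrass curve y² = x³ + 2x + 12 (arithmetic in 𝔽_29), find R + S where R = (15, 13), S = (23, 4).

(15, 13) + (23, 4). λ = (4 - 13)/(23 - 15) ≡ 20/8 mod 29. 8⁻¹ ≡ 11 (mod 29) since 8·11 = 88 ≡ 1, so λ ≡ 17.
  x = λ² - 15 - 23 = 289 - 38 ≡ 19; y = λ·(15 - 19) - 13 ≡ 6. → (19, 6)

(19, 6)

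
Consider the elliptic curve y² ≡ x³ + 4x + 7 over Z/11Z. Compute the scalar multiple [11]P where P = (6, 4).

Double-and-add on 11 = (1011)₂. Start with P = (6, 4) for the leading 1-bit.
double: tangent at (6, 4): λ = (3·6² + 4)/(2·4) ≡ 2/8. 8⁻¹ ≡ 7 (mod 11), so λ ≡ 2·7 ≡ 3.
  x = λ² - 6 - 6 = 9 - 12 ≡ 8; y = λ·(6 - 8) - 4 ≡ 1. → (8, 1)
double: tangent at (8, 1): λ = (3·8² + 4)/(2·1) ≡ 9/2. 2⁻¹ ≡ 6 (mod 11) since 2·6 = 12 ≡ 1, so λ ≡ 9·6 ≡ 10.
  x = λ² - 8 - 8 = 100 - 16 ≡ 7; y = λ·(8 - 7) - 1 ≡ 9. → (7, 9)
add P: (7, 9) + (6, 4). λ = (4 - 9)/(6 - 7) ≡ 6/10 mod 11. 10⁻¹ ≡ 10 (mod 11), so λ ≡ 5.
  x = λ² - 7 - 6 = 25 - 13 ≡ 1; y = λ·(7 - 1) - 9 ≡ 10. → (1, 10)
double: tangent at (1, 10): λ = (3·1² + 4)/(2·10) ≡ 7/9. 9⁻¹ ≡ 5 (mod 11) since 9·5 = 45 ≡ 1, so λ ≡ 7·5 ≡ 2.
  x = λ² - 1 - 1 = 4 - 2 ≡ 2; y = λ·(1 - 2) - 10 ≡ 10. → (2, 10)
add P: (2, 10) + (6, 4). λ = (4 - 10)/(6 - 2) ≡ 5/4 mod 11. 4⁻¹ ≡ 3 (mod 11), so λ ≡ 4.
  x = λ² - 2 - 6 = 16 - 8 ≡ 8; y = λ·(2 - 8) - 10 ≡ 10. → (8, 10)

(8, 10)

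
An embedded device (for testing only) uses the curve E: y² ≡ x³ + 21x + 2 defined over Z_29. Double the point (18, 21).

(18, 8)

tangent at (18, 21): λ = (3·18² + 21)/(2·21) ≡ 7/13. 13⁻¹ ≡ 9 (mod 29) since 13·9 = 117 ≡ 1, so λ ≡ 7·9 ≡ 5.
  x = λ² - 18 - 18 = 25 - 36 ≡ 18; y = λ·(18 - 18) - 21 ≡ 8. → (18, 8)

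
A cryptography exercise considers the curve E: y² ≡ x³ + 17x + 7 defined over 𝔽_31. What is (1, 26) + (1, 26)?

tangent at (1, 26): λ = (3·1² + 17)/(2·26) ≡ 20/21. 21⁻¹ ≡ 3 (mod 31) since 21·3 = 63 ≡ 1, so λ ≡ 20·3 ≡ 29.
  x = λ² - 1 - 1 = 841 - 2 ≡ 2; y = λ·(1 - 2) - 26 ≡ 7. → (2, 7)

(2, 7)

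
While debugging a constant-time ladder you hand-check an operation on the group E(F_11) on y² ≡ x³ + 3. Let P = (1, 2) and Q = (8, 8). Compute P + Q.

(7, 7)

(1, 2) + (8, 8). λ = (8 - 2)/(8 - 1) ≡ 6/7 mod 11. 7⁻¹ ≡ 8 (mod 11), so λ ≡ 4.
  x = λ² - 1 - 8 = 16 - 9 ≡ 7; y = λ·(1 - 7) - 2 ≡ 7. → (7, 7)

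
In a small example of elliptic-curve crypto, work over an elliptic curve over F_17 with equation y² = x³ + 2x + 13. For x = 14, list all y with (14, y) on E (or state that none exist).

none

x³ + 2x + 13 = 2785 ≡ 14 (mod 17).
14 is a non-residue mod 17; no y exists.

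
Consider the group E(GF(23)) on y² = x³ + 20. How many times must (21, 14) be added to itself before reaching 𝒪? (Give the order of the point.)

2P: tangent at (21, 14): λ = (3·21² + 0)/(2·14) ≡ 12/5. 5⁻¹ ≡ 14 (mod 23), so λ ≡ 12·14 ≡ 7.
  x = λ² - 21 - 21 = 49 - 42 ≡ 7; y = λ·(21 - 7) - 14 ≡ 15. → (7, 15)
3P: (7, 15) + (21, 14). λ = (14 - 15)/(21 - 7) ≡ 22/14 mod 23. 14⁻¹ ≡ 5 (mod 23), so λ ≡ 18.
  x = λ² - 7 - 21 = 324 - 28 ≡ 20; y = λ·(7 - 20) - 15 ≡ 4. → (20, 4)
4P: (20, 4) + (21, 14). λ = (14 - 4)/(21 - 20) ≡ 10/1 mod 23. 1⁻¹ ≡ 1 (mod 23) since 1·1 = 1 ≡ 1, so λ ≡ 10.
  x = λ² - 20 - 21 = 100 - 41 ≡ 13; y = λ·(20 - 13) - 4 ≡ 20. → (13, 20)
5P: (13, 20) + (21, 14). λ = (14 - 20)/(21 - 13) ≡ 17/8 mod 23. 8⁻¹ ≡ 3 (mod 23) since 8·3 = 24 ≡ 1, so λ ≡ 5.
  x = λ² - 13 - 21 = 25 - 34 ≡ 14; y = λ·(13 - 14) - 20 ≡ 21. → (14, 21)
6P: (14, 21) + (21, 14). λ = (14 - 21)/(21 - 14) ≡ 16/7 mod 23. 7⁻¹ ≡ 10 (mod 23), so λ ≡ 22.
  x = λ² - 14 - 21 = 484 - 35 ≡ 12; y = λ·(14 - 12) - 21 ≡ 0. → (12, 0)
7P: (12, 0) + (21, 14). λ = (14 - 0)/(21 - 12) ≡ 14/9 mod 23. 9⁻¹ ≡ 18 (mod 23), so λ ≡ 22.
  x = λ² - 12 - 21 = 484 - 33 ≡ 14; y = λ·(12 - 14) - 0 ≡ 2. → (14, 2)
8P: (14, 2) + (21, 14). λ = (14 - 2)/(21 - 14) ≡ 12/7 mod 23. 7⁻¹ ≡ 10 (mod 23) since 7·10 = 70 ≡ 1, so λ ≡ 5.
  x = λ² - 14 - 21 = 25 - 35 ≡ 13; y = λ·(14 - 13) - 2 ≡ 3. → (13, 3)
9P: (13, 3) + (21, 14). λ = (14 - 3)/(21 - 13) ≡ 11/8 mod 23. 8⁻¹ ≡ 3 (mod 23) since 8·3 = 24 ≡ 1, so λ ≡ 10.
  x = λ² - 13 - 21 = 100 - 34 ≡ 20; y = λ·(13 - 20) - 3 ≡ 19. → (20, 19)
10P: (20, 19) + (21, 14). λ = (14 - 19)/(21 - 20) ≡ 18/1 mod 23. 1⁻¹ ≡ 1 (mod 23), so λ ≡ 18.
  x = λ² - 20 - 21 = 324 - 41 ≡ 7; y = λ·(20 - 7) - 19 ≡ 8. → (7, 8)
11P: (7, 8) + (21, 14). λ = (14 - 8)/(21 - 7) ≡ 6/14 mod 23. 14⁻¹ ≡ 5 (mod 23), so λ ≡ 7.
  x = λ² - 7 - 21 = 49 - 28 ≡ 21; y = λ·(7 - 21) - 8 ≡ 9. → (21, 9)
12P: (21, 9) + (21, 14): same x and y₁ ≡ -y₂, so the sum is 𝒪.
12P = 𝒪, so the order is 12.

12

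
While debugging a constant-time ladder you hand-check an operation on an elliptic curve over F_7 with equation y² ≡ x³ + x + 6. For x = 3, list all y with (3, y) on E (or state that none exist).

1, 6

x³ + 1x + 6 = 36 ≡ 1 (mod 7).
Square roots of 1 mod 7: 1 and 6 (since 1² = 1 ≡ 1).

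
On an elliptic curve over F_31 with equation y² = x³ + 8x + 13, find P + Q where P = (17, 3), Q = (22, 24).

(17, 3) + (22, 24). λ = (24 - 3)/(22 - 17) ≡ 21/5 mod 31. 5⁻¹ ≡ 25 (mod 31) since 5·25 = 125 ≡ 1, so λ ≡ 29.
  x = λ² - 17 - 22 = 841 - 39 ≡ 27; y = λ·(17 - 27) - 3 ≡ 17. → (27, 17)

(27, 17)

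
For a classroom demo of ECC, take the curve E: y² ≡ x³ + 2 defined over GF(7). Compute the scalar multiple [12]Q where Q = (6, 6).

Repeated addition: build up to 12Q.
2Q: tangent at (6, 6): λ = (3·6² + 0)/(2·6) ≡ 3/5. 5⁻¹ ≡ 3 (mod 7), so λ ≡ 3·3 ≡ 2.
  x = λ² - 6 - 6 = 4 - 12 ≡ 6; y = λ·(6 - 6) - 6 ≡ 1. → (6, 1)
3Q: (6, 1) + (6, 6): same x and y₁ ≡ -y₂, so the sum is 𝒪.
4Q: 𝒪 + (6, 6) = (6, 6) (identity).
5Q: tangent at (6, 6): λ = (3·6² + 0)/(2·6) ≡ 3/5. 5⁻¹ ≡ 3 (mod 7), so λ ≡ 3·3 ≡ 2.
  x = λ² - 6 - 6 = 4 - 12 ≡ 6; y = λ·(6 - 6) - 6 ≡ 1. → (6, 1)
6Q: (6, 1) + (6, 6): same x and y₁ ≡ -y₂, so the sum is 𝒪.
7Q: 𝒪 + (6, 6) = (6, 6) (identity).
8Q: tangent at (6, 6): λ = (3·6² + 0)/(2·6) ≡ 3/5. 5⁻¹ ≡ 3 (mod 7) since 5·3 = 15 ≡ 1, so λ ≡ 3·3 ≡ 2.
  x = λ² - 6 - 6 = 4 - 12 ≡ 6; y = λ·(6 - 6) - 6 ≡ 1. → (6, 1)
9Q: (6, 1) + (6, 6): same x and y₁ ≡ -y₂, so the sum is 𝒪.
10Q: 𝒪 + (6, 6) = (6, 6) (identity).
11Q: tangent at (6, 6): λ = (3·6² + 0)/(2·6) ≡ 3/5. 5⁻¹ ≡ 3 (mod 7), so λ ≡ 3·3 ≡ 2.
  x = λ² - 6 - 6 = 4 - 12 ≡ 6; y = λ·(6 - 6) - 6 ≡ 1. → (6, 1)
12Q: (6, 1) + (6, 6): same x and y₁ ≡ -y₂, so the sum is 𝒪.

O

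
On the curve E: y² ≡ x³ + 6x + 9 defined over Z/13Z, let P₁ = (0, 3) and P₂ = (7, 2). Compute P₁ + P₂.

(0, 3) + (7, 2). λ = (2 - 3)/(7 - 0) ≡ 12/7 mod 13. 7⁻¹ ≡ 2 (mod 13), so λ ≡ 11.
  x = λ² - 0 - 7 = 121 - 7 ≡ 10; y = λ·(0 - 10) - 3 ≡ 4. → (10, 4)

(10, 4)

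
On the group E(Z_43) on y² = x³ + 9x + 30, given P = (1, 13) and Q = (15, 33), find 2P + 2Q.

First 2P:
Repeated addition: build up to 2P.
2P: tangent at (1, 13): λ = (3·1² + 9)/(2·13) ≡ 12/26. 26⁻¹ ≡ 5 (mod 43) since 26·5 = 130 ≡ 1, so λ ≡ 12·5 ≡ 17.
  x = λ² - 1 - 1 = 289 - 2 ≡ 29; y = λ·(1 - 29) - 13 ≡ 27. → (29, 27)
2P = (29, 27).
Next 2Q:
Repeated addition: build up to 2Q.
2Q: tangent at (15, 33): λ = (3·15² + 9)/(2·33) ≡ 39/23. 23⁻¹ ≡ 15 (mod 43), so λ ≡ 39·15 ≡ 26.
  x = λ² - 15 - 15 = 676 - 30 ≡ 1; y = λ·(15 - 1) - 33 ≡ 30. → (1, 30)
2Q = (1, 30).
Finally 2P + 2Q:
(29, 27) + (1, 30). λ = (30 - 27)/(1 - 29) ≡ 3/15 mod 43. 15⁻¹ ≡ 23 (mod 43), so λ ≡ 26.
  x = λ² - 29 - 1 = 676 - 30 ≡ 1; y = λ·(29 - 1) - 27 ≡ 13. → (1, 13)

(1, 13)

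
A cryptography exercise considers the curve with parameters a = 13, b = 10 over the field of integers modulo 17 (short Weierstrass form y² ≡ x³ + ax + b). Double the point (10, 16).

(5, 9)

tangent at (10, 16): λ = (3·10² + 13)/(2·16) ≡ 7/15. 15⁻¹ ≡ 8 (mod 17) since 15·8 = 120 ≡ 1, so λ ≡ 7·8 ≡ 5.
  x = λ² - 10 - 10 = 25 - 20 ≡ 5; y = λ·(10 - 5) - 16 ≡ 9. → (5, 9)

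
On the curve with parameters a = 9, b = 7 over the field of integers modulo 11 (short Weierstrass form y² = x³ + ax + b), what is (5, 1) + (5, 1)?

(5, 10)

tangent at (5, 1): λ = (3·5² + 9)/(2·1) ≡ 7/2. 2⁻¹ ≡ 6 (mod 11), so λ ≡ 7·6 ≡ 9.
  x = λ² - 5 - 5 = 81 - 10 ≡ 5; y = λ·(5 - 5) - 1 ≡ 10. → (5, 10)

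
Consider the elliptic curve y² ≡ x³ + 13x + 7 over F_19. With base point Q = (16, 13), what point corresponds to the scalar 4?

(5, 8)

Double-and-add on 4 = (100)₂. Start with Q = (16, 13) for the leading 1-bit.
double: tangent at (16, 13): λ = (3·16² + 13)/(2·13) ≡ 2/7. 7⁻¹ ≡ 11 (mod 19), so λ ≡ 2·11 ≡ 3.
  x = λ² - 16 - 16 = 9 - 32 ≡ 15; y = λ·(16 - 15) - 13 ≡ 9. → (15, 9)
double: tangent at (15, 9): λ = (3·15² + 13)/(2·9) ≡ 4/18. 18⁻¹ ≡ 18 (mod 19), so λ ≡ 4·18 ≡ 15.
  x = λ² - 15 - 15 = 225 - 30 ≡ 5; y = λ·(15 - 5) - 9 ≡ 8. → (5, 8)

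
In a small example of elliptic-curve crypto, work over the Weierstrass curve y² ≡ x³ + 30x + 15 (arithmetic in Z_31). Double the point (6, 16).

(29, 3)

tangent at (6, 16): λ = (3·6² + 30)/(2·16) ≡ 14/1. 1⁻¹ ≡ 1 (mod 31) since 1·1 = 1 ≡ 1, so λ ≡ 14·1 ≡ 14.
  x = λ² - 6 - 6 = 196 - 12 ≡ 29; y = λ·(6 - 29) - 16 ≡ 3. → (29, 3)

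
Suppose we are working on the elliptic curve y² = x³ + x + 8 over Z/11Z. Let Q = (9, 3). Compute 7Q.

(9, 3)

Double-and-add on 7 = (111)₂. Start with Q = (9, 3) for the leading 1-bit.
double: tangent at (9, 3): λ = (3·9² + 1)/(2·3) ≡ 2/6. 6⁻¹ ≡ 2 (mod 11), so λ ≡ 2·2 ≡ 4.
  x = λ² - 9 - 9 = 16 - 18 ≡ 9; y = λ·(9 - 9) - 3 ≡ 8. → (9, 8)
add Q: (9, 8) + (9, 3): same x and y₁ ≡ -y₂, so the sum is O.
double: O + O = O (identity).
add Q: O + (9, 3) = (9, 3) (identity).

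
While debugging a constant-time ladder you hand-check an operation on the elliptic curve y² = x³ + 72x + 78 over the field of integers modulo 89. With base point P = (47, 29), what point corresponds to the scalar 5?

Repeated addition: build up to 5P.
2P: tangent at (47, 29): λ = (3·47² + 72)/(2·29) ≡ 24/58. 58⁻¹ ≡ 66 (mod 89), so λ ≡ 24·66 ≡ 71.
  x = λ² - 47 - 47 = 5041 - 94 ≡ 52; y = λ·(47 - 52) - 29 ≡ 61. → (52, 61)
3P: (52, 61) + (47, 29). λ = (29 - 61)/(47 - 52) ≡ 57/84 mod 89. 84⁻¹ ≡ 71 (mod 89), so λ ≡ 42.
  x = λ² - 52 - 47 = 1764 - 99 ≡ 63; y = λ·(52 - 63) - 61 ≡ 11. → (63, 11)
4P: (63, 11) + (47, 29). λ = (29 - 11)/(47 - 63) ≡ 18/73 mod 89. 73⁻¹ ≡ 50 (mod 89) since 73·50 = 3650 ≡ 1, so λ ≡ 10.
  x = λ² - 63 - 47 = 100 - 110 ≡ 79; y = λ·(63 - 79) - 11 ≡ 7. → (79, 7)
5P: (79, 7) + (47, 29). λ = (29 - 7)/(47 - 79) ≡ 22/57 mod 89. 57⁻¹ ≡ 25 (mod 89) since 57·25 = 1425 ≡ 1, so λ ≡ 16.
  x = λ² - 79 - 47 = 256 - 126 ≡ 41; y = λ·(79 - 41) - 7 ≡ 67. → (41, 67)

(41, 67)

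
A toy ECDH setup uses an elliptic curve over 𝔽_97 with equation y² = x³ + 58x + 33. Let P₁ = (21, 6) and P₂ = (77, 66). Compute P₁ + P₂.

(21, 6) + (77, 66). λ = (66 - 6)/(77 - 21) ≡ 60/56 mod 97. 56⁻¹ ≡ 26 (mod 97) since 56·26 = 1456 ≡ 1, so λ ≡ 8.
  x = λ² - 21 - 77 = 64 - 98 ≡ 63; y = λ·(21 - 63) - 6 ≡ 46. → (63, 46)

(63, 46)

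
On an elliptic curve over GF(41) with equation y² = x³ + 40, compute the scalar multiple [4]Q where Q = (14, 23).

(40, 11)

Repeated addition: build up to 4Q.
2Q: tangent at (14, 23): λ = (3·14² + 0)/(2·23) ≡ 14/5. 5⁻¹ ≡ 33 (mod 41), so λ ≡ 14·33 ≡ 11.
  x = λ² - 14 - 14 = 121 - 28 ≡ 11; y = λ·(14 - 11) - 23 ≡ 10. → (11, 10)
3Q: (11, 10) + (14, 23). λ = (23 - 10)/(14 - 11) ≡ 13/3 mod 41. 3⁻¹ ≡ 14 (mod 41) since 3·14 = 42 ≡ 1, so λ ≡ 18.
  x = λ² - 11 - 14 = 324 - 25 ≡ 12; y = λ·(11 - 12) - 10 ≡ 13. → (12, 13)
4Q: (12, 13) + (14, 23). λ = (23 - 13)/(14 - 12) ≡ 10/2 mod 41. 2⁻¹ ≡ 21 (mod 41), so λ ≡ 5.
  x = λ² - 12 - 14 = 25 - 26 ≡ 40; y = λ·(12 - 40) - 13 ≡ 11. → (40, 11)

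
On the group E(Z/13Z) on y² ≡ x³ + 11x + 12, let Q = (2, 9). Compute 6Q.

(0, 5)

Repeated addition: build up to 6Q.
2Q: tangent at (2, 9): λ = (3·2² + 11)/(2·9) ≡ 10/5. 5⁻¹ ≡ 8 (mod 13), so λ ≡ 10·8 ≡ 2.
  x = λ² - 2 - 2 = 4 - 4 ≡ 0; y = λ·(2 - 0) - 9 ≡ 8. → (0, 8)
3Q: (0, 8) + (2, 9). λ = (9 - 8)/(2 - 0) ≡ 1/2 mod 13. 2⁻¹ ≡ 7 (mod 13), so λ ≡ 7.
  x = λ² - 0 - 2 = 49 - 2 ≡ 8; y = λ·(0 - 8) - 8 ≡ 1. → (8, 1)
4Q: (8, 1) + (2, 9). λ = (9 - 1)/(2 - 8) ≡ 8/7 mod 13. 7⁻¹ ≡ 2 (mod 13), so λ ≡ 3.
  x = λ² - 8 - 2 = 9 - 10 ≡ 12; y = λ·(8 - 12) - 1 ≡ 0. → (12, 0)
5Q: (12, 0) + (2, 9). λ = (9 - 0)/(2 - 12) ≡ 9/3 mod 13. 3⁻¹ ≡ 9 (mod 13), so λ ≡ 3.
  x = λ² - 12 - 2 = 9 - 14 ≡ 8; y = λ·(12 - 8) - 0 ≡ 12. → (8, 12)
6Q: (8, 12) + (2, 9). λ = (9 - 12)/(2 - 8) ≡ 10/7 mod 13. 7⁻¹ ≡ 2 (mod 13), so λ ≡ 7.
  x = λ² - 8 - 2 = 49 - 10 ≡ 0; y = λ·(8 - 0) - 12 ≡ 5. → (0, 5)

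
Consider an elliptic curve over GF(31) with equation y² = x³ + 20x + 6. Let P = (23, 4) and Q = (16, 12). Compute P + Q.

(30, 4)

(23, 4) + (16, 12). λ = (12 - 4)/(16 - 23) ≡ 8/24 mod 31. 24⁻¹ ≡ 22 (mod 31), so λ ≡ 21.
  x = λ² - 23 - 16 = 441 - 39 ≡ 30; y = λ·(23 - 30) - 4 ≡ 4. → (30, 4)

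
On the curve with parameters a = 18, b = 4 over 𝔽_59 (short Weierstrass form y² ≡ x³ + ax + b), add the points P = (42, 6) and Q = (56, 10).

(42, 6) + (56, 10). λ = (10 - 6)/(56 - 42) ≡ 4/14 mod 59. 14⁻¹ ≡ 38 (mod 59) since 14·38 = 532 ≡ 1, so λ ≡ 34.
  x = λ² - 42 - 56 = 1156 - 98 ≡ 55; y = λ·(42 - 55) - 6 ≡ 24. → (55, 24)

(55, 24)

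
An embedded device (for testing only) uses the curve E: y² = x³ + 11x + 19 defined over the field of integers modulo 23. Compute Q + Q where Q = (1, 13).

(7, 5)

tangent at (1, 13): λ = (3·1² + 11)/(2·13) ≡ 14/3. 3⁻¹ ≡ 8 (mod 23), so λ ≡ 14·8 ≡ 20.
  x = λ² - 1 - 1 = 400 - 2 ≡ 7; y = λ·(1 - 7) - 13 ≡ 5. → (7, 5)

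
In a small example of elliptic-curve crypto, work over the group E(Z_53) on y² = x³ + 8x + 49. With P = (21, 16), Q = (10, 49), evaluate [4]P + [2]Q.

First 4P:
Double-and-add on 4 = (100)₂. Start with P = (21, 16) for the leading 1-bit.
double: tangent at (21, 16): λ = (3·21² + 8)/(2·16) ≡ 6/32. 32⁻¹ ≡ 5 (mod 53), so λ ≡ 6·5 ≡ 30.
  x = λ² - 21 - 21 = 900 - 42 ≡ 10; y = λ·(21 - 10) - 16 ≡ 49. → (10, 49)
double: tangent at (10, 49): λ = (3·10² + 8)/(2·49) ≡ 43/45. 45⁻¹ ≡ 33 (mod 53), so λ ≡ 43·33 ≡ 41.
  x = λ² - 10 - 10 = 1681 - 20 ≡ 18; y = λ·(10 - 18) - 49 ≡ 47. → (18, 47)
4P = (18, 47).
Next 2Q:
Repeated addition: build up to 2Q.
2Q: tangent at (10, 49): λ = (3·10² + 8)/(2·49) ≡ 43/45. 45⁻¹ ≡ 33 (mod 53) since 45·33 = 1485 ≡ 1, so λ ≡ 43·33 ≡ 41.
  x = λ² - 10 - 10 = 1681 - 20 ≡ 18; y = λ·(10 - 18) - 49 ≡ 47. → (18, 47)
2Q = (18, 47).
Finally 4P + 2Q:
tangent at (18, 47): λ = (3·18² + 8)/(2·47) ≡ 26/41. 41⁻¹ ≡ 22 (mod 53), so λ ≡ 26·22 ≡ 42.
  x = λ² - 18 - 18 = 1764 - 36 ≡ 32; y = λ·(18 - 32) - 47 ≡ 1. → (32, 1)

(32, 1)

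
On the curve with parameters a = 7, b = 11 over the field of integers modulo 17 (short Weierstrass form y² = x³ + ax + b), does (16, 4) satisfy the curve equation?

y² = 4² ≡ 16; x³ + 7x + 11 = 4219 ≡ 3 (mod 17). 16 ≠ 3.

no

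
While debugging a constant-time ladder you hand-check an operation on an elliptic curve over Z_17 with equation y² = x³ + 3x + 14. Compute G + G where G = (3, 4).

tangent at (3, 4): λ = (3·3² + 3)/(2·4) ≡ 13/8. 8⁻¹ ≡ 15 (mod 17), so λ ≡ 13·15 ≡ 8.
  x = λ² - 3 - 3 = 64 - 6 ≡ 7; y = λ·(3 - 7) - 4 ≡ 15. → (7, 15)

(7, 15)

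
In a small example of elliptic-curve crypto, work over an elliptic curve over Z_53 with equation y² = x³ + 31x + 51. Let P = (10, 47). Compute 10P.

(50, 39)

Double-and-add on 10 = (1010)₂. Start with P = (10, 47) for the leading 1-bit.
double: tangent at (10, 47): λ = (3·10² + 31)/(2·47) ≡ 13/41. 41⁻¹ ≡ 22 (mod 53), so λ ≡ 13·22 ≡ 21.
  x = λ² - 10 - 10 = 441 - 20 ≡ 50; y = λ·(10 - 50) - 47 ≡ 14. → (50, 14)
double: tangent at (50, 14): λ = (3·50² + 31)/(2·14) ≡ 5/28. 28⁻¹ ≡ 36 (mod 53), so λ ≡ 5·36 ≡ 21.
  x = λ² - 50 - 50 = 441 - 100 ≡ 23; y = λ·(50 - 23) - 14 ≡ 23. → (23, 23)
add P: (23, 23) + (10, 47). λ = (47 - 23)/(10 - 23) ≡ 24/40 mod 53. 40⁻¹ ≡ 4 (mod 53), so λ ≡ 43.
  x = λ² - 23 - 10 = 1849 - 33 ≡ 14; y = λ·(23 - 14) - 23 ≡ 46. → (14, 46)
double: tangent at (14, 46): λ = (3·14² + 31)/(2·46) ≡ 36/39. 39⁻¹ ≡ 34 (mod 53) since 39·34 = 1326 ≡ 1, so λ ≡ 36·34 ≡ 5.
  x = λ² - 14 - 14 = 25 - 28 ≡ 50; y = λ·(14 - 50) - 46 ≡ 39. → (50, 39)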